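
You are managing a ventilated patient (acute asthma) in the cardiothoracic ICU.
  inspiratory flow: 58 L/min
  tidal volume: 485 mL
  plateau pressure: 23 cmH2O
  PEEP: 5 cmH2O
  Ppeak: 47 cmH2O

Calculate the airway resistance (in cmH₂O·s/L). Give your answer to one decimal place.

Flow: 58 L/min ÷ 60 = 0.9667 L/s.
Raw = (PIP − Pplat) / flow = (47 − 23) / 0.9667 = 24.0 / 0.9667 = 24.827 cmH2O·s/L.

24.8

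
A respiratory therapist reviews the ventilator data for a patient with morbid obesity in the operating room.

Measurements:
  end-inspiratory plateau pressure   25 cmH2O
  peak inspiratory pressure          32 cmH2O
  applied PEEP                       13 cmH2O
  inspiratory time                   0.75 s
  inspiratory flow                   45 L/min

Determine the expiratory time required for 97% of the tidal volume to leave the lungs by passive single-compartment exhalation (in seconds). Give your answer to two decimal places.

1.53

Flow: 45 L/min ÷ 60 = 0.75 L/s.
Vt = flow × Ti = 0.75 L/s × 0.75 s × 1000 mL/L = 562.5 mL.
R = (PIP − Pplat)/V̇ = (32 − 25) / 0.75 = 7.0/0.75 = 9.333 cmH2O·s/L.
C = Vt/(Pplat − PEEP) = 562.5 / (25 − 13) = 562.5/12.0 = 46.875 mL/cmH2O.
τ = R × C = 9.333 × 0.04688 L/cmH2O = 0.4375 s.
t = −τ·ln(1 − 0.97) = −0.4375·ln(0.03) = 1.534 s.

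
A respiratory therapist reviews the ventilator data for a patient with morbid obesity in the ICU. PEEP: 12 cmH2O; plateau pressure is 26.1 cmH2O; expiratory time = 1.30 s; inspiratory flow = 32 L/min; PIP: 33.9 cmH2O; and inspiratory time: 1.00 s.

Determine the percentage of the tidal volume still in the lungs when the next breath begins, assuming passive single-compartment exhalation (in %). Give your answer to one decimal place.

9.5

Flow: 32 L/min ÷ 60 = 0.5333 L/s.
Vt = flow × Ti = 0.5333 L/s × 1.00 s × 1000 mL/L = 533.3 mL.
R = (PIP − Pplat)/V̇ = (33.9 − 26.1) / 0.5333 = 7.8/0.5333 = 14.626 cmH2O·s/L.
C = Vt/(Pplat − PEEP) = 533.3 / (26.1 − 12) = 533.3/14.1 = 37.823 mL/cmH2O.
τ = R × C = 14.626 × 0.03782 L/cmH2O = 0.5532 s.
Fraction remaining at end-expiration = e^(−Te/τ) = e^(−1.30/0.5532) = 0.09537 → 9.537%.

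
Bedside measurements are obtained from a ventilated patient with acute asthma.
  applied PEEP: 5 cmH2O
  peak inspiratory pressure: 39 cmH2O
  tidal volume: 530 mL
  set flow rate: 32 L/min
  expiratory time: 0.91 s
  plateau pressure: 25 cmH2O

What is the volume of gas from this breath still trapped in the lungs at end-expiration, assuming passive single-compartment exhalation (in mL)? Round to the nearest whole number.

143

Flow: 32 L/min ÷ 60 = 0.5333 L/s.
R = (PIP − Pplat)/V̇ = (39 − 25) / 0.5333 = 14.0/0.5333 = 26.252 cmH2O·s/L.
C = Vt/(Pplat − PEEP) = 530.0 / (25 − 5) = 530.0/20.0 = 26.5 mL/cmH2O.
τ = R × C = 26.252 × 0.0265 L/cmH2O = 0.6957 s.
Fraction remaining = e^(−Te/τ) = e^(−0.91/0.6957) = 0.2704.
Trapped volume = 530.0 × 0.2704 = 143.31 mL.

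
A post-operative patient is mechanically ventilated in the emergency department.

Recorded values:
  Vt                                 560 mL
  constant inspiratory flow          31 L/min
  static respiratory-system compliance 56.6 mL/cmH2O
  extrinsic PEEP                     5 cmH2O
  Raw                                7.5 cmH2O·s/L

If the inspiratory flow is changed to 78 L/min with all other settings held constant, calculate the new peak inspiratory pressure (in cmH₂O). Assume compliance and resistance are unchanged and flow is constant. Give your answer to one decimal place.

24.6

Flow: 31 L/min ÷ 60 = 0.5167 L/s.
New flow: 78 L/min ÷ 60 = 1.3 L/s.
PIP = Vt/C + R·V̇ + PEEP (constant-flow equation of motion).
Only the resistive term changes: ΔPIP = R × ΔV̇ = 7.5 × (1.3 − 0.5167) = 7.5 × 0.7833 = 5.875 cmH2O.
Original PIP = 560/56.6 + 7.5×0.5167 + 5 = 18.769 cmH2O; new PIP = 18.769 + (5.875) = 24.644 cmH2O.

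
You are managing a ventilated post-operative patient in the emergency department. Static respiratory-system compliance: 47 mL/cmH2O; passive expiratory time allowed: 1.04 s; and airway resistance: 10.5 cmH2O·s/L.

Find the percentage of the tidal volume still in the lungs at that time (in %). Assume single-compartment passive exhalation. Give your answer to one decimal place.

12.2

τ = R × C = 10.5 × 47 mL/cmH2O = 10.5 × 0.047 L/cmH2O = 0.4935 s.
Passive exhalation: V(t)/V₀ = e^(−t/τ) = e^(−1.04/0.4935) = 0.1216.
Fraction remaining = 0.1216 → 12.16%.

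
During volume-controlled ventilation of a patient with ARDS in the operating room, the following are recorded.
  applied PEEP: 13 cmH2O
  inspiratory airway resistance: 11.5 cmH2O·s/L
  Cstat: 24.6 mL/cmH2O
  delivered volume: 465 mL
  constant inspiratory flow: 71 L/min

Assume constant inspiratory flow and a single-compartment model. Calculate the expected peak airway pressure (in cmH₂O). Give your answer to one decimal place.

Flow: 71 L/min ÷ 60 = 1.1833 L/s.
Equation of motion (constant flow): PIP = Vt/C + R·V̇ + PEEP.
PIP = 465/24.6 + 11.5×1.1833 + 13 = 18.902 + 13.608 + 13 = 45.51 cmH2O.

45.5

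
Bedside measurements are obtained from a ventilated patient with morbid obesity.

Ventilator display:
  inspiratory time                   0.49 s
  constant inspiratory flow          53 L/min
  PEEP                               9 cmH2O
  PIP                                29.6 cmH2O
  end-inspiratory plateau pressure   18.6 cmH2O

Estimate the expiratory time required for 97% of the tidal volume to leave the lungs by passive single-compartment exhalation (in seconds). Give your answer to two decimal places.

1.97

Flow: 53 L/min ÷ 60 = 0.8833 L/s.
Vt = flow × Ti = 0.8833 L/s × 0.49 s × 1000 mL/L = 432.82 mL.
R = (PIP − Pplat)/V̇ = (29.6 − 18.6) / 0.8833 = 11.0/0.8833 = 12.453 cmH2O·s/L.
C = Vt/(Pplat − PEEP) = 432.82 / (18.6 − 9) = 432.82/9.6 = 45.085 mL/cmH2O.
τ = R × C = 12.453 × 0.04509 L/cmH2O = 0.5615 s.
t = −τ·ln(1 − 0.97) = −0.5615·ln(0.03) = 1.969 s.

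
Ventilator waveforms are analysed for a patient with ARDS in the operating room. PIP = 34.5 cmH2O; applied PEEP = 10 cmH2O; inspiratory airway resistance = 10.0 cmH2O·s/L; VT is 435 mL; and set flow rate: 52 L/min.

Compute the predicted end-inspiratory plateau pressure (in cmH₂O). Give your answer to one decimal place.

Flow: 52 L/min ÷ 60 = 0.8667 L/s.
Pplat = PIP − Raw × flow = 34.5 − 10.0 × 0.8667 = 34.5 − 8.667 = 25.833 cmH2O.

25.8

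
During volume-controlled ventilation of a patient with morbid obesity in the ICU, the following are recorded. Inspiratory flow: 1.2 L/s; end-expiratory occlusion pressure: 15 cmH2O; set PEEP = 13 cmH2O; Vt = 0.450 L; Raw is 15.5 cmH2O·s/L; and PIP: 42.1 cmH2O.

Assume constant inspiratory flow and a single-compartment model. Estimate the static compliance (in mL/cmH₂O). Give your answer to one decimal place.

52.9

Total PEEP = 15 cmH2O (set 13 + intrinsic 2); this is the baseline alveolar pressure.
Equation of motion (constant flow): PIP = Vt/C + R·V̇ + PEEP.
Vt/C = PIP − R·V̇ − PEEP = 42.1 − 15.5×1.2 − 15 = 42.1 − 18.6 − 15 = 8.5 cmH2O.
C = Vt / 8.5 = 450 / 8.5 = 52.941 mL/cmH2O.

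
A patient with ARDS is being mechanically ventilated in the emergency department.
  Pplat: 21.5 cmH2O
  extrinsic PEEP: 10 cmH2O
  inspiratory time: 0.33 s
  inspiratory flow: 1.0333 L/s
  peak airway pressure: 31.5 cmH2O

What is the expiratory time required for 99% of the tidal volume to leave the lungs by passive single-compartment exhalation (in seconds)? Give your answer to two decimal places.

1.32

Vt = flow × Ti = 1.0333 L/s × 0.33 s × 1000 mL/L = 340.99 mL.
R = (PIP − Pplat)/V̇ = (31.5 − 21.5) / 1.0333 = 10.0/1.0333 = 9.678 cmH2O·s/L.
C = Vt/(Pplat − PEEP) = 340.99 / (21.5 − 10) = 340.99/11.5 = 29.651 mL/cmH2O.
τ = R × C = 9.678 × 0.02965 L/cmH2O = 0.287 s.
t = −τ·ln(1 − 0.99) = −0.287·ln(0.01) = 1.322 s.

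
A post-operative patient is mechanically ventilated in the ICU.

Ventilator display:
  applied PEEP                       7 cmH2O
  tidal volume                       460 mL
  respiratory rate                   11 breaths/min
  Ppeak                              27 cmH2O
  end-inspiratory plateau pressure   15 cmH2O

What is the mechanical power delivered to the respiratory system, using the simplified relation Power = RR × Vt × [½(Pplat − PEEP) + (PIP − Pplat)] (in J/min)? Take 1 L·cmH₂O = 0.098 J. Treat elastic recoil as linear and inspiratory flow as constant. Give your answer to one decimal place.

Per-breath work = Vt × [½(Pplat−PEEP) + (PIP−Pplat)] = 0.460 × [0.5×8.0 + 12.0] = 0.460 × 16.0 = 7.36 L·cmH2O.
Power = 11 × 7.36 = 80.96 L·cmH2O/min.
× 0.098 J/(L·cmH2O) → 7.934 J/min.

7.9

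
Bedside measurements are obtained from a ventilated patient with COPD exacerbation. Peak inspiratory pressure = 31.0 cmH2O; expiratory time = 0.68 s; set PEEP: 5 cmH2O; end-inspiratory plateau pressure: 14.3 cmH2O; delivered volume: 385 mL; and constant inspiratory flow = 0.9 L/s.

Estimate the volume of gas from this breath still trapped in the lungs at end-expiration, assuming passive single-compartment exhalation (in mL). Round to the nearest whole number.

159

R = (PIP − Pplat)/V̇ = (31.0 − 14.3) / 0.9 = 16.7/0.9 = 18.556 cmH2O·s/L.
C = Vt/(Pplat − PEEP) = 385.0 / (14.3 − 5) = 385.0/9.3 = 41.398 mL/cmH2O.
τ = R × C = 18.556 × 0.0414 L/cmH2O = 0.7682 s.
Fraction remaining = e^(−Te/τ) = e^(−0.68/0.7682) = 0.4126.
Trapped volume = 385.0 × 0.4126 = 158.85 mL.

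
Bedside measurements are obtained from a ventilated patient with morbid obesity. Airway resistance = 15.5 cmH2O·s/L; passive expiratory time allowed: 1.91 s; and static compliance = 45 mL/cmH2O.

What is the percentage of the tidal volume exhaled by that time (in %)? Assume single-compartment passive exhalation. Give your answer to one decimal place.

τ = R × C = 15.5 × 45 mL/cmH2O = 15.5 × 0.045 L/cmH2O = 0.6975 s.
Passive exhalation: V(t)/V₀ = e^(−t/τ) = e^(−1.91/0.6975) = 0.06468.
Fraction exhaled = 1 − 0.06468 = 0.9353 → 93.53%.

93.5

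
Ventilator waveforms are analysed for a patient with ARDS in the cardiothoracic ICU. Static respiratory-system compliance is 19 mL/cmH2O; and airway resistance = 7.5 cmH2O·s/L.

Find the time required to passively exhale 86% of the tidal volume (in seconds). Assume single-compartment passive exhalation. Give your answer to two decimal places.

0.28

τ = R × C = 7.5 × 19 mL/cmH2O = 7.5 × 0.019 L/cmH2O = 0.1425 s.
Exhaled fraction f = 1 − e^(−t/τ) → t = −τ·ln(1 − f) = −0.1425·ln(0.14) = 0.2802 s.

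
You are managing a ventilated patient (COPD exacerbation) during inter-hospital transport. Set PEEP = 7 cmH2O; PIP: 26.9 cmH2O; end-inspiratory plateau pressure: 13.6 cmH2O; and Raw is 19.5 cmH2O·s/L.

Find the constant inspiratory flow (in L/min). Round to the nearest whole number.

flow = (PIP − Pplat) / Raw = (26.9 − 13.6) / 19.5 = 0.6821 L/s × 60 = 40.926 L/min.

41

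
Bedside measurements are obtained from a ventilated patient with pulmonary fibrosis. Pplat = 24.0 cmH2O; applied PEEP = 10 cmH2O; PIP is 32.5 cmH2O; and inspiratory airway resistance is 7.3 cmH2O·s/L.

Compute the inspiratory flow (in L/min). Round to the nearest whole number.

flow = (PIP − Pplat) / Raw = (32.5 − 24.0) / 7.3 = 1.164 L/s × 60 = 69.84 L/min.

70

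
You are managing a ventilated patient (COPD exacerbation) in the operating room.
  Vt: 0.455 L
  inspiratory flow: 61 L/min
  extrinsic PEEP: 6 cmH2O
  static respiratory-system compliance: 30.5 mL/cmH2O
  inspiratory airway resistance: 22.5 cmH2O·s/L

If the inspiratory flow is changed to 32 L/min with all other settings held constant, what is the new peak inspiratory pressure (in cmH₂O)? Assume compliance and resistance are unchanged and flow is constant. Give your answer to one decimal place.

32.9

Flow: 61 L/min ÷ 60 = 1.0167 L/s.
New flow: 32 L/min ÷ 60 = 0.5333 L/s.
PIP = Vt/C + R·V̇ + PEEP (constant-flow equation of motion).
Only the resistive term changes: ΔPIP = R × ΔV̇ = 22.5 × (0.5333 − 1.0167) = 22.5 × -0.4834 = -10.877 cmH2O.
Original PIP = 455/30.5 + 22.5×1.0167 + 6 = 43.794 cmH2O; new PIP = 43.794 + (-10.877) = 32.917 cmH2O.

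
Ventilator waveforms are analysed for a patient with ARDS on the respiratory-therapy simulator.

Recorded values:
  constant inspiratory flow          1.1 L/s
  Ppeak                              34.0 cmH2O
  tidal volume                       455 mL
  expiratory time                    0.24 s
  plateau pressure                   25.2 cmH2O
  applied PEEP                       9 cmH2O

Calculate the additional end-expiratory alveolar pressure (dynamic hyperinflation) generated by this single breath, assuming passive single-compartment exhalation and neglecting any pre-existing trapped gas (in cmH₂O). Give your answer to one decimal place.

5.6

R = (PIP − Pplat)/V̇ = (34.0 − 25.2) / 1.1 = 8.8/1.1 = 8.0 cmH2O·s/L.
C = Vt/(Pplat − PEEP) = 455.0 / (25.2 − 9) = 455.0/16.2 = 28.086 mL/cmH2O.
τ = R × C = 8.0 × 0.02809 L/cmH2O = 0.2247 s.
Fraction remaining = e^(−Te/τ) = e^(−0.24/0.2247) = 0.3437; trapped volume = 455.0 × 0.3437 = 156.38 mL.
Additional alveolar pressure from trapping ≈ V_trapped / C = 156.38 / 28.086 = 5.568 cmH2O.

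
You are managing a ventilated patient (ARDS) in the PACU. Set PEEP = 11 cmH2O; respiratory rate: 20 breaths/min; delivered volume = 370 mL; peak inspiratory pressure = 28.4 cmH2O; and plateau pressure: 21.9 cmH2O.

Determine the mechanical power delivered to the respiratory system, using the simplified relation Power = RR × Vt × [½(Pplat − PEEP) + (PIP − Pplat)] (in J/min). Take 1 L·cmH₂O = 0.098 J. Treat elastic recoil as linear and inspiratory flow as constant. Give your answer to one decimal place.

8.7

Per-breath work = Vt × [½(Pplat−PEEP) + (PIP−Pplat)] = 0.370 × [0.5×10.9 + 6.5] = 0.370 × 11.95 = 4.422 L·cmH2O.
Power = 20 × 4.422 = 88.44 L·cmH2O/min.
× 0.098 J/(L·cmH2O) → 8.667 J/min.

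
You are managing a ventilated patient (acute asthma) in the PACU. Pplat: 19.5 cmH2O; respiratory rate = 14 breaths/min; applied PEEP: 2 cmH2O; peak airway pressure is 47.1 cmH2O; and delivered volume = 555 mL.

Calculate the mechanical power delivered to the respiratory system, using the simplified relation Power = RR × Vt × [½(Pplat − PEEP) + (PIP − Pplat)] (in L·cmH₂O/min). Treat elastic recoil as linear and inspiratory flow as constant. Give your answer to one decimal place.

282.4

Per-breath work = Vt × [½(Pplat−PEEP) + (PIP−Pplat)] = 0.555 × [0.5×17.5 + 27.6] = 0.555 × 36.35 = 20.174 L·cmH2O.
Power = 14 × 20.174 = 282.44 L·cmH2O/min.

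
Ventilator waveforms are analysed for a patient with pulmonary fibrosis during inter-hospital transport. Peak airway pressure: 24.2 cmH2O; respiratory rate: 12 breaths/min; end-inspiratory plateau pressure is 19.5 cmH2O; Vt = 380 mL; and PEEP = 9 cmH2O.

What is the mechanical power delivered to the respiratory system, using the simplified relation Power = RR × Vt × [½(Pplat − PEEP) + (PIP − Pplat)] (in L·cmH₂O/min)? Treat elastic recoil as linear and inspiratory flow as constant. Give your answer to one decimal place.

45.4

Per-breath work = Vt × [½(Pplat−PEEP) + (PIP−Pplat)] = 0.380 × [0.5×10.5 + 4.7] = 0.380 × 9.95 = 3.781 L·cmH2O.
Power = 12 × 3.781 = 45.372 L·cmH2O/min.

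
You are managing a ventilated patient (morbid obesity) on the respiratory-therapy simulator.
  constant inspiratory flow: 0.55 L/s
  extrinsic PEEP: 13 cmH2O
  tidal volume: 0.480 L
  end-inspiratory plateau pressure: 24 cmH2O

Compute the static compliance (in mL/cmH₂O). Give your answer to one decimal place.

Cstat = Vt / (Pplat − PEEP) = 480 / (24 − 13) = 480 / 11.0 = 43.636 mL/cmH2O.

43.6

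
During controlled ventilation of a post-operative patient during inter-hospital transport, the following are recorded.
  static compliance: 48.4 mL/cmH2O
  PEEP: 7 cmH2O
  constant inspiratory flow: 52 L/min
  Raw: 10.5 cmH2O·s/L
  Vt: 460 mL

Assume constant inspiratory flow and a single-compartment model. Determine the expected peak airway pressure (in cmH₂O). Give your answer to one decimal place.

25.6

Flow: 52 L/min ÷ 60 = 0.8667 L/s.
Equation of motion (constant flow): PIP = Vt/C + R·V̇ + PEEP.
PIP = 460/48.4 + 10.5×0.8667 + 7 = 9.504 + 9.1 + 7 = 25.604 cmH2O.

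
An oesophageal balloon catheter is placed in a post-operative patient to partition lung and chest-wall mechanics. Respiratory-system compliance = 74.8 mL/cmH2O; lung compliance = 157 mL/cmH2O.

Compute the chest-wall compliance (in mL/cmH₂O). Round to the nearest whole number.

1/Ccw = 1/Crs − 1/CL.
1/Ccw = 1/74.8 − 1/157 = 0.007.
Ccw = 142.86 mL/cmH2O.

143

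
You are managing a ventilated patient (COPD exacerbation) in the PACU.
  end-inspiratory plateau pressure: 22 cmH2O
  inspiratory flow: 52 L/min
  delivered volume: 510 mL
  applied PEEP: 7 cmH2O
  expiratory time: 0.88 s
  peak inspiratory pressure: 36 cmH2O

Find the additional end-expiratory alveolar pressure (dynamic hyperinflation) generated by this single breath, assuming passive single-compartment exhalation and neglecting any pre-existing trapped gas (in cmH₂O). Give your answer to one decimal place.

Flow: 52 L/min ÷ 60 = 0.8667 L/s.
R = (PIP − Pplat)/V̇ = (36 − 22) / 0.8667 = 14.0/0.8667 = 16.153 cmH2O·s/L.
C = Vt/(Pplat − PEEP) = 510.0 / (22 − 7) = 510.0/15.0 = 34.0 mL/cmH2O.
τ = R × C = 16.153 × 0.034 L/cmH2O = 0.5492 s.
Fraction remaining = e^(−Te/τ) = e^(−0.88/0.5492) = 0.2014; trapped volume = 510.0 × 0.2014 = 102.71 mL.
Additional alveolar pressure from trapping ≈ V_trapped / C = 102.71 / 34.0 = 3.021 cmH2O.

3.0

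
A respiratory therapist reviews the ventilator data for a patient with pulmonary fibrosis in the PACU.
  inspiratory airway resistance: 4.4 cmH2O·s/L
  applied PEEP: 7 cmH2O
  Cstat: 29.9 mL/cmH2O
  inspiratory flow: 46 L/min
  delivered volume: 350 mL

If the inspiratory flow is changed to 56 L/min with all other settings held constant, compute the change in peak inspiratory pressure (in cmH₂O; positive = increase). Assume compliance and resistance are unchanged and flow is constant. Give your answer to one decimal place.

0.7

Flow: 46 L/min ÷ 60 = 0.7667 L/s.
New flow: 56 L/min ÷ 60 = 0.9333 L/s.
PIP = Vt/C + R·V̇ + PEEP (constant-flow equation of motion).
Only the resistive term changes: ΔPIP = R × ΔV̇ = 4.4 × (0.9333 − 0.7667) = 4.4 × 0.1666 = 0.733 cmH2O.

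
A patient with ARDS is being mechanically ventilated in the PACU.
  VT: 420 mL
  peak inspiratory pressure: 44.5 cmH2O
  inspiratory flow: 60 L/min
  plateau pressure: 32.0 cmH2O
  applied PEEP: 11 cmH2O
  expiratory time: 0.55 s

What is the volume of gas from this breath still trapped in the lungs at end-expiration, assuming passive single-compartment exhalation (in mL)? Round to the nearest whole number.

47

Flow: 60 L/min ÷ 60 = 1 L/s.
R = (PIP − Pplat)/V̇ = (44.5 − 32.0) / 1 = 12.5/1 = 12.5 cmH2O·s/L.
C = Vt/(Pplat − PEEP) = 420.0 / (32.0 − 11) = 420.0/21.0 = 20.0 mL/cmH2O.
τ = R × C = 12.5 × 0.02 L/cmH2O = 0.25 s.
Fraction remaining = e^(−Te/τ) = e^(−0.55/0.25) = 0.1108.
Trapped volume = 420.0 × 0.1108 = 46.536 mL.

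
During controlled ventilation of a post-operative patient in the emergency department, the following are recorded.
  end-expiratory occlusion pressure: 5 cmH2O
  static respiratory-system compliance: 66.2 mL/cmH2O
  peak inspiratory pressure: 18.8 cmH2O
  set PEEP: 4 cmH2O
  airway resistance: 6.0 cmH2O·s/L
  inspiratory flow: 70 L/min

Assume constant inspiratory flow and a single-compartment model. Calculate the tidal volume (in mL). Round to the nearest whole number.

450

Flow: 70 L/min ÷ 60 = 1.1667 L/s.
Total PEEP = 5 cmH2O (set 4 + intrinsic 1); this is the baseline alveolar pressure.
Equation of motion (constant flow): PIP = Vt/C + R·V̇ + PEEP.
Vt/C = PIP − R·V̇ − PEEP = 18.8 − 7.0 − 5 = 6.8 cmH2O.
Vt = C × 6.8 = 66.2 × 6.8 = 450.16 mL.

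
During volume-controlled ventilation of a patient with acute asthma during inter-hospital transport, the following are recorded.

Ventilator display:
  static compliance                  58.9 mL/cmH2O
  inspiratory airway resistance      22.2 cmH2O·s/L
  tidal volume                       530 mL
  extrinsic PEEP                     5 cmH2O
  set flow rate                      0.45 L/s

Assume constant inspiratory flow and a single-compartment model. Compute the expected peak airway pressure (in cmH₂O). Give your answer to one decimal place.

Equation of motion (constant flow): PIP = Vt/C + R·V̇ + PEEP.
PIP = 530/58.9 + 22.2×0.45 + 5 = 8.998 + 9.99 + 5 = 23.988 cmH2O.

24.0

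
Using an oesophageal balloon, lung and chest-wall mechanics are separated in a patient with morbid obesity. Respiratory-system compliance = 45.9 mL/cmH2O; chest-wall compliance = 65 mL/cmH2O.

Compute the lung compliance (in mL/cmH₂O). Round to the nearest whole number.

1/CL = 1/Crs − 1/Ccw.
1/CL = 1/45.9 − 1/65 = 0.006402.
CL = 156.2 mL/cmH2O.

156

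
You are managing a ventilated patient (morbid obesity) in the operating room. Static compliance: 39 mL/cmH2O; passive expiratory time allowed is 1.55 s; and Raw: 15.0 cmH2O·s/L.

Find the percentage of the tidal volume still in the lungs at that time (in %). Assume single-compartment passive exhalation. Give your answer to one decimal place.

τ = R × C = 15.0 × 39 mL/cmH2O = 15.0 × 0.039 L/cmH2O = 0.585 s.
Passive exhalation: V(t)/V₀ = e^(−t/τ) = e^(−1.55/0.585) = 0.07068.
Fraction remaining = 0.07068 → 7.068%.

7.1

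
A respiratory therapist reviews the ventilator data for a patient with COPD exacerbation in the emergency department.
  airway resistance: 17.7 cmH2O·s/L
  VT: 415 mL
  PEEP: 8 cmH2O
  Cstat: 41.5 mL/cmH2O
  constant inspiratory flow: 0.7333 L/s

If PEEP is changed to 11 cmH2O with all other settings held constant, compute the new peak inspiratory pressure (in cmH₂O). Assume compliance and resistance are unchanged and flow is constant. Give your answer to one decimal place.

PIP = Vt/C + R·V̇ + PEEP (constant-flow equation of motion).
Only the baseline term changes: ΔPIP = ΔPEEP = 11 − 8 = 3.0 cmH2O.
Original PIP = 415/41.5 + 17.7×0.7333 + 8 = 30.979 cmH2O; new PIP = 30.979 + (3.0) = 33.979 cmH2O.

34.0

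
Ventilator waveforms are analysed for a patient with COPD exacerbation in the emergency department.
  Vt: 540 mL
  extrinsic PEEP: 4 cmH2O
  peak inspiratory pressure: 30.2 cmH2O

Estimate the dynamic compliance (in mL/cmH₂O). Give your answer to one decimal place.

20.6

Dynamic compliance = Vt / (PIP − PEEP) = 540 / (30.2 − 4) = 540 / 26.2 = 20.611 mL/cmH2O.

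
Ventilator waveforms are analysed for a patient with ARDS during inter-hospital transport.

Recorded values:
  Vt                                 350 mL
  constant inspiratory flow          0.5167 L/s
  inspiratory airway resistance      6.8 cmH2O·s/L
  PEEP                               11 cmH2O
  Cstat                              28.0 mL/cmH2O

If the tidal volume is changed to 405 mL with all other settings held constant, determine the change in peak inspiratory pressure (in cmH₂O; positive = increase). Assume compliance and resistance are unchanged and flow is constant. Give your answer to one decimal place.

PIP = Vt/C + R·V̇ + PEEP (constant-flow equation of motion).
Only the elastic term changes: ΔPIP = ΔVt / C = (405 − 350) / 28.0 = 1.964 cmH2O.

2.0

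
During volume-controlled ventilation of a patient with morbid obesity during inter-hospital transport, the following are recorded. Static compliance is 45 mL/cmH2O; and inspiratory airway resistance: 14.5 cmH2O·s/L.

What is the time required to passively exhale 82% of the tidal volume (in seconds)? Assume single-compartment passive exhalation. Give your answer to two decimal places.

1.12

τ = R × C = 14.5 × 45 mL/cmH2O = 14.5 × 0.045 L/cmH2O = 0.6525 s.
Exhaled fraction f = 1 − e^(−t/τ) → t = −τ·ln(1 − f) = −0.6525·ln(0.18) = 1.119 s.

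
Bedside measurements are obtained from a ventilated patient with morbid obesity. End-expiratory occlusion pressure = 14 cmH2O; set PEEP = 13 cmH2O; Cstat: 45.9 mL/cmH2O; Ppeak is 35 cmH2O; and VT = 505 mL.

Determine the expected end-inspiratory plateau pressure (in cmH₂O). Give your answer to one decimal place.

End-expiratory occlusion gives total PEEP = 14 cmH2O (intrinsic PEEP = 14 − 13 = 1). Use total PEEP for the elastic gradient.
Pplat = PEEPtotal + Vt / Cstat = 14 + 505 / 45.9 = 14 + 11.002 = 25.002 cmH2O.

25.0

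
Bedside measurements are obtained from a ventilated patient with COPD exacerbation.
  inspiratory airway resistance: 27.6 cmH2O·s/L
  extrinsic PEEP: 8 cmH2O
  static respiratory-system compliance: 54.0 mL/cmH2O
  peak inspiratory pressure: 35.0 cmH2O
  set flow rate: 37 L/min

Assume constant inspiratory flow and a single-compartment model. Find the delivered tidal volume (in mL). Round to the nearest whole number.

Flow: 37 L/min ÷ 60 = 0.6167 L/s.
Equation of motion (constant flow): PIP = Vt/C + R·V̇ + PEEP.
Vt/C = PIP − R·V̇ − PEEP = 35.0 − 17.021 − 8 = 9.979 cmH2O.
Vt = C × 9.979 = 54.0 × 9.979 = 538.87 mL.

539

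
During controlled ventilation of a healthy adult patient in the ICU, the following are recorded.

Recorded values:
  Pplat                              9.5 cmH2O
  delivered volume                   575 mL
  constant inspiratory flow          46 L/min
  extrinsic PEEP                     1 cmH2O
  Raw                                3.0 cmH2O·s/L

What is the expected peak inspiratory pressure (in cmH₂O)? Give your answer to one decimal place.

Flow: 46 L/min ÷ 60 = 0.7667 L/s.
PIP = Pplat + Raw × flow = 9.5 + 3.0 × 0.7667 = 9.5 + 2.3 = 11.8 cmH2O.

11.8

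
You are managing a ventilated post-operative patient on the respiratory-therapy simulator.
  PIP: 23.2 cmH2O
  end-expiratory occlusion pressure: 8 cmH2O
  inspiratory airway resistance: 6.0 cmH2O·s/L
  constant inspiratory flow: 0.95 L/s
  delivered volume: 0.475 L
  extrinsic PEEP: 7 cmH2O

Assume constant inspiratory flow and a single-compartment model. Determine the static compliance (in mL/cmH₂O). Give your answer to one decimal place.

50.0

Total PEEP = 8 cmH2O (set 7 + intrinsic 1); this is the baseline alveolar pressure.
Equation of motion (constant flow): PIP = Vt/C + R·V̇ + PEEP.
Vt/C = PIP − R·V̇ − PEEP = 23.2 − 6.0×0.95 − 8 = 23.2 − 5.7 − 8 = 9.5 cmH2O.
C = Vt / 9.5 = 475 / 9.5 = 50.0 mL/cmH2O.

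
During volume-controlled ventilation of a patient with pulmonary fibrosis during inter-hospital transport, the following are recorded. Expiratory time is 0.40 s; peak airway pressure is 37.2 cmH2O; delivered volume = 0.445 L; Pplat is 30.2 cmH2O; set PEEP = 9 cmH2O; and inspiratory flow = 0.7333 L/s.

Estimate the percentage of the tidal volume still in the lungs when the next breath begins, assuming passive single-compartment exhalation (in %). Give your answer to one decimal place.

13.6

R = (PIP − Pplat)/V̇ = (37.2 − 30.2) / 0.7333 = 7.0/0.7333 = 9.546 cmH2O·s/L.
C = Vt/(Pplat − PEEP) = 445.0 / (30.2 − 9) = 445.0/21.2 = 20.991 mL/cmH2O.
τ = R × C = 9.546 × 0.02099 L/cmH2O = 0.2004 s.
Fraction remaining at end-expiration = e^(−Te/τ) = e^(−0.40/0.2004) = 0.1359 → 13.59%.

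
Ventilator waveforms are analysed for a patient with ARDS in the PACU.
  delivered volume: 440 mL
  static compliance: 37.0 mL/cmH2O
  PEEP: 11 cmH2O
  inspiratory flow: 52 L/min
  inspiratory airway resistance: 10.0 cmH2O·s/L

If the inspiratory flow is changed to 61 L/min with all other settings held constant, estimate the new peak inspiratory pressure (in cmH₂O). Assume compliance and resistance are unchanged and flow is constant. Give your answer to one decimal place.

Flow: 52 L/min ÷ 60 = 0.8667 L/s.
New flow: 61 L/min ÷ 60 = 1.0167 L/s.
PIP = Vt/C + R·V̇ + PEEP (constant-flow equation of motion).
Only the resistive term changes: ΔPIP = R × ΔV̇ = 10.0 × (1.0167 − 0.8667) = 10.0 × 0.15 = 1.5 cmH2O.
Original PIP = 440/37.0 + 10.0×0.8667 + 11 = 31.559 cmH2O; new PIP = 31.559 + (1.5) = 33.059 cmH2O.

33.1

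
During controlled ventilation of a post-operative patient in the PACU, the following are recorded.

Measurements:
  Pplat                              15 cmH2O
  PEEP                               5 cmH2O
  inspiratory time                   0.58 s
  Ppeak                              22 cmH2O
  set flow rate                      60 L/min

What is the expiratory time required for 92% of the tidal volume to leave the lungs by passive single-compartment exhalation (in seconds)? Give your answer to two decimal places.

Flow: 60 L/min ÷ 60 = 1 L/s.
Vt = flow × Ti = 1 L/s × 0.58 s × 1000 mL/L = 580.0 mL.
R = (PIP − Pplat)/V̇ = (22 − 15) / 1 = 7.0/1 = 7.0 cmH2O·s/L.
C = Vt/(Pplat − PEEP) = 580.0 / (15 − 5) = 580.0/10.0 = 58.0 mL/cmH2O.
τ = R × C = 7.0 × 0.058 L/cmH2O = 0.406 s.
t = −τ·ln(1 − 0.92) = −0.406·ln(0.08) = 1.025 s.

1.03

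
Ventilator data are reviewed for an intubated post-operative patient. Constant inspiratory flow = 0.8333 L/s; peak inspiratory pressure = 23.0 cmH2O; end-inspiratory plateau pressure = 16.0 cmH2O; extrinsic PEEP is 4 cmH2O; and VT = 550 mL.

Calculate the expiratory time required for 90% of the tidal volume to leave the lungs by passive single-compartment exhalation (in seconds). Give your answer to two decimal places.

R = (PIP − Pplat)/V̇ = (23.0 − 16.0) / 0.8333 = 7.0/0.8333 = 8.4 cmH2O·s/L.
C = Vt/(Pplat − PEEP) = 550.0 / (16.0 − 4) = 550.0/12.0 = 45.833 mL/cmH2O.
τ = R × C = 8.4 × 0.04583 L/cmH2O = 0.385 s.
t = −τ·ln(1 − 0.90) = −0.385·ln(0.1) = 0.8865 s.

0.89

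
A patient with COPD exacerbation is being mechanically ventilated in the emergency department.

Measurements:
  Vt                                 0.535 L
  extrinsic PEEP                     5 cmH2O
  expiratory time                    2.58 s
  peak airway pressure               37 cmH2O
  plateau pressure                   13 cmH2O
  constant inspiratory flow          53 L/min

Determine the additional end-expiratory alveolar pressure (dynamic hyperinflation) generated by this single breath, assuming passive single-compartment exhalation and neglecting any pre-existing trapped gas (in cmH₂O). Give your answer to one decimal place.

1.9

Flow: 53 L/min ÷ 60 = 0.8833 L/s.
R = (PIP − Pplat)/V̇ = (37 − 13) / 0.8833 = 24.0/0.8833 = 27.171 cmH2O·s/L.
C = Vt/(Pplat − PEEP) = 535.0 / (13 − 5) = 535.0/8.0 = 66.875 mL/cmH2O.
τ = R × C = 27.171 × 0.06688 L/cmH2O = 1.817 s.
Fraction remaining = e^(−Te/τ) = e^(−2.58/1.817) = 0.2417; trapped volume = 535.0 × 0.2417 = 129.31 mL.
Additional alveolar pressure from trapping ≈ V_trapped / C = 129.31 / 66.875 = 1.934 cmH2O.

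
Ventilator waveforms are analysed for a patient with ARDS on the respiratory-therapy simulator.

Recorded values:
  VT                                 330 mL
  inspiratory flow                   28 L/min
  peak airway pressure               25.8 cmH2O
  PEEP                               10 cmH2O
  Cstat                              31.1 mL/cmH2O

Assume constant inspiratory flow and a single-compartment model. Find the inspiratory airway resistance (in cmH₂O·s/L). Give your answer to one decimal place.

11.1

Flow: 28 L/min ÷ 60 = 0.4667 L/s.
Equation of motion (constant flow): PIP = Vt/C + R·V̇ + PEEP.
R·V̇ = PIP − Vt/C − PEEP = 25.8 − 330/31.1 − 10 = 25.8 − 10.611 − 10 = 5.189 cmH2O.
R = 5.189 / 0.4667 = 11.118 cmH2O·s/L.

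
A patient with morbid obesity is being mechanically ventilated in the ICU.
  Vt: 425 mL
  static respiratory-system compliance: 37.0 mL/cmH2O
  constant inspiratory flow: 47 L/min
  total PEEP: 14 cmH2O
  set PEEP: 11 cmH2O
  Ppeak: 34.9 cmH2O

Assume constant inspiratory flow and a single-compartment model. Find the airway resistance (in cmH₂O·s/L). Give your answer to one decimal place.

Flow: 47 L/min ÷ 60 = 0.7833 L/s.
Total PEEP = 14 cmH2O (set 11 + intrinsic 3); this is the baseline alveolar pressure.
Equation of motion (constant flow): PIP = Vt/C + R·V̇ + PEEP.
R·V̇ = PIP − Vt/C − PEEP = 34.9 − 425/37.0 − 14 = 34.9 − 11.486 − 14 = 9.414 cmH2O.
R = 9.414 / 0.7833 = 12.018 cmH2O·s/L.

12.0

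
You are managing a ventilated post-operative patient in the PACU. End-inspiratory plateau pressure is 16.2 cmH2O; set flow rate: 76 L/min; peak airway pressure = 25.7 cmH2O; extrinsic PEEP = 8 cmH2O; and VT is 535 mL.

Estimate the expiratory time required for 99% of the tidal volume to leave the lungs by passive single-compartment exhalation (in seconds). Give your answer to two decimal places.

Flow: 76 L/min ÷ 60 = 1.2667 L/s.
R = (PIP − Pplat)/V̇ = (25.7 − 16.2) / 1.2667 = 9.5/1.2667 = 7.5 cmH2O·s/L.
C = Vt/(Pplat − PEEP) = 535.0 / (16.2 − 8) = 535.0/8.2 = 65.244 mL/cmH2O.
τ = R × C = 7.5 × 0.06524 L/cmH2O = 0.4893 s.
t = −τ·ln(1 − 0.99) = −0.4893·ln(0.01) = 2.253 s.

2.25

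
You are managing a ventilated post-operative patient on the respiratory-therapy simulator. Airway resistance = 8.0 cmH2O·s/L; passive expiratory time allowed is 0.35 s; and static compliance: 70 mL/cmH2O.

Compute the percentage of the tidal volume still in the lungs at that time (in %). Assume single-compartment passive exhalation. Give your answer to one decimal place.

53.5

τ = R × C = 8.0 × 70 mL/cmH2O = 8.0 × 0.070 L/cmH2O = 0.56 s.
Passive exhalation: V(t)/V₀ = e^(−t/τ) = e^(−0.35/0.56) = 0.5353.
Fraction remaining = 0.5353 → 53.53%.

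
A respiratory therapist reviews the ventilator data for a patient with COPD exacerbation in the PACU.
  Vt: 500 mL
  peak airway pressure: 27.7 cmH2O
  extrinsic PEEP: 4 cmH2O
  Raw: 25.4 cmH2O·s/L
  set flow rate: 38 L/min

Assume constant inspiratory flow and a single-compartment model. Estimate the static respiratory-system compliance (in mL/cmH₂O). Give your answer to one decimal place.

65.7

Flow: 38 L/min ÷ 60 = 0.6333 L/s.
Equation of motion (constant flow): PIP = Vt/C + R·V̇ + PEEP.
Vt/C = PIP − R·V̇ − PEEP = 27.7 − 25.4×0.6333 − 4 = 27.7 − 16.086 − 4 = 7.614 cmH2O.
C = Vt / 7.614 = 500 / 7.614 = 65.669 mL/cmH2O.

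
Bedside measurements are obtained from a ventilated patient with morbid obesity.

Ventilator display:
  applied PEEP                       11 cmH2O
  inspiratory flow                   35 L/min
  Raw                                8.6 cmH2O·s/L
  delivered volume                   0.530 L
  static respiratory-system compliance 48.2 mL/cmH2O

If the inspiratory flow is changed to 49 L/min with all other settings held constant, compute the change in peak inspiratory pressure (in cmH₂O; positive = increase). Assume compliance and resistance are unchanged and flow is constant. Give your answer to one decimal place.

Flow: 35 L/min ÷ 60 = 0.5833 L/s.
New flow: 49 L/min ÷ 60 = 0.8167 L/s.
PIP = Vt/C + R·V̇ + PEEP (constant-flow equation of motion).
Only the resistive term changes: ΔPIP = R × ΔV̇ = 8.6 × (0.8167 − 0.5833) = 8.6 × 0.2334 = 2.007 cmH2O.

2.0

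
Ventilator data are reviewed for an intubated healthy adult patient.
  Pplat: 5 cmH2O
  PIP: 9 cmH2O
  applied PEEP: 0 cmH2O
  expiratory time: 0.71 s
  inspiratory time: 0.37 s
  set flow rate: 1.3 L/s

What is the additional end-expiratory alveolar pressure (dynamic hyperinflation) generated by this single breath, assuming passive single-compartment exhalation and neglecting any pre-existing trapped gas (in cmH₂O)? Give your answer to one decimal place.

0.5

Vt = flow × Ti = 1.3 L/s × 0.37 s × 1000 mL/L = 481.0 mL.
R = (PIP − Pplat)/V̇ = (9 − 5) / 1.3 = 4.0/1.3 = 3.077 cmH2O·s/L.
C = Vt/(Pplat − PEEP) = 481.0 / (5 − 0) = 481.0/5.0 = 96.2 mL/cmH2O.
τ = R × C = 3.077 × 0.0962 L/cmH2O = 0.296 s.
Fraction remaining = e^(−Te/τ) = e^(−0.71/0.296) = 0.09084; trapped volume = 481.0 × 0.09084 = 43.694 mL.
Additional alveolar pressure from trapping ≈ V_trapped / C = 43.694 / 96.2 = 0.4542 cmH2O.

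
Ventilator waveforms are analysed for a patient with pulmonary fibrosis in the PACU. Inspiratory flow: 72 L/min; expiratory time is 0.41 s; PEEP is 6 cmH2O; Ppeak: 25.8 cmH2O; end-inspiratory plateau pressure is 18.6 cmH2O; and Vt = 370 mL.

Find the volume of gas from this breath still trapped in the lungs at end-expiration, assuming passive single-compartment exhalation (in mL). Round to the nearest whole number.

Flow: 72 L/min ÷ 60 = 1.2 L/s.
R = (PIP − Pplat)/V̇ = (25.8 − 18.6) / 1.2 = 7.2/1.2 = 6.0 cmH2O·s/L.
C = Vt/(Pplat − PEEP) = 370.0 / (18.6 − 6) = 370.0/12.6 = 29.365 mL/cmH2O.
τ = R × C = 6.0 × 0.02937 L/cmH2O = 0.1762 s.
Fraction remaining = e^(−Te/τ) = e^(−0.41/0.1762) = 0.0976.
Trapped volume = 370.0 × 0.0976 = 36.112 mL.

36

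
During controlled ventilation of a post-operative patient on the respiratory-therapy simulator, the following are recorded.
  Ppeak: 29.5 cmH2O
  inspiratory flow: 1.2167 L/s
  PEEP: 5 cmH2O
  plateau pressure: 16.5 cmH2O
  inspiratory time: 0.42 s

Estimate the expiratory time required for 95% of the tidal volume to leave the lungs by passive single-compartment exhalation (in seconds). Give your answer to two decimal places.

Vt = flow × Ti = 1.2167 L/s × 0.42 s × 1000 mL/L = 511.01 mL.
R = (PIP − Pplat)/V̇ = (29.5 − 16.5) / 1.2167 = 13.0/1.2167 = 10.685 cmH2O·s/L.
C = Vt/(Pplat − PEEP) = 511.01 / (16.5 − 5) = 511.01/11.5 = 44.436 mL/cmH2O.
τ = R × C = 10.685 × 0.04444 L/cmH2O = 0.4748 s.
t = −τ·ln(1 − 0.95) = −0.4748·ln(0.05) = 1.422 s.

1.42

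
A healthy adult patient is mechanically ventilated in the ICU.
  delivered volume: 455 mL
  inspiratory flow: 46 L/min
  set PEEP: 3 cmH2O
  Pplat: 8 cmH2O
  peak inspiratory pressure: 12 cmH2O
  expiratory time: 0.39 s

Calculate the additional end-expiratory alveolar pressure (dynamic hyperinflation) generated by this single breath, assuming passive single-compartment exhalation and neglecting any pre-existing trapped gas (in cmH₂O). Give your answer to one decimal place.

Flow: 46 L/min ÷ 60 = 0.7667 L/s.
R = (PIP − Pplat)/V̇ = (12 − 8) / 0.7667 = 4.0/0.7667 = 5.217 cmH2O·s/L.
C = Vt/(Pplat − PEEP) = 455.0 / (8 − 3) = 455.0/5.0 = 91.0 mL/cmH2O.
τ = R × C = 5.217 × 0.091 L/cmH2O = 0.4747 s.
Fraction remaining = e^(−Te/τ) = e^(−0.39/0.4747) = 0.4397; trapped volume = 455.0 × 0.4397 = 200.06 mL.
Additional alveolar pressure from trapping ≈ V_trapped / C = 200.06 / 91.0 = 2.198 cmH2O.

2.2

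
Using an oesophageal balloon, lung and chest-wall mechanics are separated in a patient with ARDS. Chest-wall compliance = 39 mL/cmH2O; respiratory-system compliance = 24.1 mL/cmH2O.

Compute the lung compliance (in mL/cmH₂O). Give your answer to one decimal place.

63.1

1/CL = 1/Crs − 1/Ccw.
1/CL = 1/24.1 − 1/39 = 0.01585.
CL = 63.091 mL/cmH2O.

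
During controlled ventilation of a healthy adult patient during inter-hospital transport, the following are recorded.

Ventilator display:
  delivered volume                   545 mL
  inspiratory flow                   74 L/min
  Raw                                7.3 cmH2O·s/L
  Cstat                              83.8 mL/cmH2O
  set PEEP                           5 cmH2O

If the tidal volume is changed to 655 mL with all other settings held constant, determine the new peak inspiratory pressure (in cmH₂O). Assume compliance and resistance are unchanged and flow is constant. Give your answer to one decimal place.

21.8

Flow: 74 L/min ÷ 60 = 1.2333 L/s.
PIP = Vt/C + R·V̇ + PEEP (constant-flow equation of motion).
Only the elastic term changes: ΔPIP = ΔVt / C = (655 − 545) / 83.8 = 1.313 cmH2O.
Original PIP = 545/83.8 + 7.3×1.2333 + 5 = 20.507 cmH2O; new PIP = 20.507 + (1.313) = 21.82 cmH2O.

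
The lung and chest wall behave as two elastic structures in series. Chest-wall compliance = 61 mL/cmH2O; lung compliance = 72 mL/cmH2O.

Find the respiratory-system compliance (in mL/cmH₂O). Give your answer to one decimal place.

33.0

Lung and chest wall are elastances in series: 1/Crs = 1/CL + 1/Ccw.
1/Crs = 1/72 + 1/61 = 0.03028.
Crs = 33.025 mL/cmH2O.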